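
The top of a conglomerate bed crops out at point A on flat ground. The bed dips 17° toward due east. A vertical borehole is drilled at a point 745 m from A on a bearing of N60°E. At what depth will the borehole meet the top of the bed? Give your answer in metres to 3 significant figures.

197 m

The hole lies 30° from the dip direction, so the down-dip offset is 745 × cos 30° = 645.19 m.
Depth = down-dip offset × tan(dip) = 645.19 × tan 17° = 645.19 × 0.3057
Depth = 197.25 m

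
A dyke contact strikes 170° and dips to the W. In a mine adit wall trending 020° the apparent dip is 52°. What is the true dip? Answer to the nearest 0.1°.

The section is 30° from the strike.
tan δ = tan α / sin β = tan 52° / sin 30° = 1.2799 / 0.5000 = 2.5599
δ = arctan(2.5599) = 68.66°

68.7°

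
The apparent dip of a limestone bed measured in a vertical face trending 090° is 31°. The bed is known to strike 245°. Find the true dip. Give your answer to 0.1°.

54.9°

The section is 25° from the strike.
tan δ = tan α / sin β = tan 31° / sin 25° = 0.6009 / 0.4226 = 1.4218
true dip = arctan 1.4218 = 54.88°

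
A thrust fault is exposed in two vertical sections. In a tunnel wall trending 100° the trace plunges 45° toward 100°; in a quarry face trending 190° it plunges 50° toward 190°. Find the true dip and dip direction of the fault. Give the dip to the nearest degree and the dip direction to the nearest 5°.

true dip 57°, dip direction 150°

Represent each trace as a vector plunging at its apparent dip toward its trend (east-north-up frame): v₁ = (0.696, -0.123, -0.707), v₂ = (-0.112, -0.633, -0.766).
n = v₁ × v₂ = (0.354, -0.612, 0.455) (taken with n_z > 0).
tan δ = √(n_x²+n_y²)/n_z = 0.707/0.455, so δ = 57.3°.
Dip direction = azimuth of (n_x, n_y) = atan2(0.354, -0.612) = 150°.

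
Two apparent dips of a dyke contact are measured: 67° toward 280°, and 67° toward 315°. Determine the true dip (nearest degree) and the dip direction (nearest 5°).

The two traces are lines in the plane: v₁ = (sin 280°·cos 67°, cos 280°·cos 67°, −sin 67°), v₂ = (sin 315°·cos 67°, cos 315°·cos 67°, −sin 67°).
The plane normal is n = v₁ × v₂ ∝ (-0.192, 0.100, 0.088).
True dip = arccos(n_z / |n|) = arccos(0.3752) = 68.0°.
The horizontal component of n points toward azimuth atan2(n_x, n_y) = 298°, the dip direction.

true dip 68°, dip direction 300°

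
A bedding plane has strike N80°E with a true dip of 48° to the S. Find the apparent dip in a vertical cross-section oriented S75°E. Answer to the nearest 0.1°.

The section lies 25° from the strike.
tan(apparent dip) = tan 48° · sin 25° = 0.4694
apparent dip = arctan 0.4694 = 25.14°

25.1°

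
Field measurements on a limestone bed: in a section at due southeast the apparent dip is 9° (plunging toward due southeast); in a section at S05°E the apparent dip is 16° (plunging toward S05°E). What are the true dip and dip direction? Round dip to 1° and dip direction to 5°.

Each apparent-dip line lies in the plane. As unit vectors (x east, y north, z up), v₁ plunges 9°→due southeast and v₂ plunges 16°→S05°E.
Cross product v₁ × v₂ gives the pole to the plane: n ∝ (-0.043, -0.179, 0.610).
Dip δ = arctan(|n_h|/n_z) = arctan(0.184/0.610) = 16.8°.
The horizontal component of n points toward azimuth atan2(n_x, n_y) = 193°, the dip direction.

true dip 17°, dip direction 195°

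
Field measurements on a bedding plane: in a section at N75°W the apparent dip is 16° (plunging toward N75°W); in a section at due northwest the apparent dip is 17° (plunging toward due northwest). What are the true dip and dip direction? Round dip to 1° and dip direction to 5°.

The two traces are lines in the plane: v₁ = (sin 285°·cos 16°, cos 285°·cos 16°, −sin 16°), v₂ = (sin 315°·cos 17°, cos 315°·cos 17°, −sin 17°).
Cross product v₁ × v₂ gives the pole to the plane: n ∝ (-0.114, 0.085, 0.460).
Dip δ = arctan(|n_h|/n_z) = arctan(0.142/0.460) = 17.2°.
Dip direction = azimuth of (n_x, n_y) = atan2(-0.114, 0.085) = 307°.

true dip 17°, dip direction 305°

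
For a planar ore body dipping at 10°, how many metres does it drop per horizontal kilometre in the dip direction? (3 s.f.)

drop per km = 1000 × tan 10° = 1000 × 0.1763

176 m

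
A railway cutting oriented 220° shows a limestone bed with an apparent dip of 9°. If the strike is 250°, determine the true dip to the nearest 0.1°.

17.6°

The section is 30° from the strike.
tan(true dip) = tan 9° / sin 30° = 0.3168
δ = arctan(0.3168) = 17.58°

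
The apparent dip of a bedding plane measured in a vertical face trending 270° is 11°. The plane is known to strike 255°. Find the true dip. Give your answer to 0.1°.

The section is 15° from the strike.
tan δ = tan α / sin β = tan 11° / sin 15° = 0.1944 / 0.2588 = 0.7510
true dip = arctan 0.7510 = 36.91°

36.9°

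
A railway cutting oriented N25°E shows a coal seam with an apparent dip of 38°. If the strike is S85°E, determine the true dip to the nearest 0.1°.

39.7°

β = acute angle between strike S85°E and section N25°E = 70°.
tan(true dip) = tan 38° / sin 70° = 0.8314
true dip = arctan 0.8314 = 39.74°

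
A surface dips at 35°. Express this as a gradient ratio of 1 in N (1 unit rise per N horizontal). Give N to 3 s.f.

1 in 1.43

1 : N means tan θ = 1/N, so N = 1/tan 35° = 1/0.7002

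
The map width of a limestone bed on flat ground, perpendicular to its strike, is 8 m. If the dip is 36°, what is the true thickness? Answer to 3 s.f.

True thickness t = w · sin(dip) = 8 × sin 36°
t = 8 × 0.5878 = 4.702 m

4.70 m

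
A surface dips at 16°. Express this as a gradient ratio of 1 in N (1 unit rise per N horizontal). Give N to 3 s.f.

1 : N means tan θ = 1/N, so N = 1/tan 16° = 1/0.2867

1 in 3.49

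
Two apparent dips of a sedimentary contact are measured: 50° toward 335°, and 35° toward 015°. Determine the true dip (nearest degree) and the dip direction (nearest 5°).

true dip 51°, dip direction 320°

Represent each trace as a vector plunging at its apparent dip toward its trend (east-north-up frame): v₁ = (-0.272, 0.583, -0.766), v₂ = (0.212, 0.791, -0.574).
The plane normal is n = v₁ × v₂ ∝ (-0.272, 0.318, 0.338).
True dip = arccos(n_z / |n|) = arccos(0.6287) = 51.0°.
The horizontal component of n points toward azimuth atan2(n_x, n_y) = 319°, the dip direction.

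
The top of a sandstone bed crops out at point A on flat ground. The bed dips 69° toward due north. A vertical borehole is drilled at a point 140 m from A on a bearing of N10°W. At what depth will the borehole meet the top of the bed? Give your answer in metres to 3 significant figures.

359 m

The hole lies 10° from the dip direction, so the down-dip offset is 140 × cos 10° = 137.87 m.
Depth = down-dip offset × tan(dip) = 137.87 × tan 69° = 137.87 × 2.6051
Depth = 359.17 m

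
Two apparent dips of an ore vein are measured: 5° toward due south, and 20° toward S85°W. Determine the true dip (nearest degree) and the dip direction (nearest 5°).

true dip 20°, dip direction 255°

Each apparent-dip line lies in the plane. As unit vectors (x east, y north, z up), v₁ plunges 5°→due south and v₂ plunges 20°→S85°W.
The plane normal is n = v₁ × v₂ ∝ (-0.334, -0.082, 0.933).
Dip δ = arctan(|n_h|/n_z) = arctan(0.343/0.933) = 20.2°.
The horizontal component of n points toward azimuth atan2(n_x, n_y) = 256°, the dip direction.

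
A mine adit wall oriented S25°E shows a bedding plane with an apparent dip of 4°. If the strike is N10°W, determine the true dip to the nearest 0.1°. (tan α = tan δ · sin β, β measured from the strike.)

The section is 15° from the strike.
tan(true dip) = tan 4° / sin 15° = 0.2702
δ = arctan(0.2702) = 15.12°

15.1°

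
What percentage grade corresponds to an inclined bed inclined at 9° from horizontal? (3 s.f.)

grade % = 100 × tan 9° = 100 × 0.1584

15.8%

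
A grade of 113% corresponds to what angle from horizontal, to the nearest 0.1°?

48.5°

tan θ = 113/100 = 1.1300
θ = arctan(1.1300) = 48.49°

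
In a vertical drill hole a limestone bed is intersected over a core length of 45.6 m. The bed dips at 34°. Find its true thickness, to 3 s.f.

37.8 m

True thickness t = h · cos(dip) = 45.6 × cos 34°
t = 45.6 × 0.8290 = 37.804 m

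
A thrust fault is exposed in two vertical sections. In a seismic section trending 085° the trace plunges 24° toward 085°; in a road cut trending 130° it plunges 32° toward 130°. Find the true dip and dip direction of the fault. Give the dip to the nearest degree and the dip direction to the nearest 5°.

true dip 32°, dip direction 130°

Represent each trace as a vector plunging at its apparent dip toward its trend (east-north-up frame): v₁ = (0.910, 0.080, -0.407), v₂ = (0.650, -0.545, -0.530).
n = v₁ × v₂ = (0.264, -0.218, 0.548) (taken with n_z > 0).
True dip = arccos(n_z / |n|) = arccos(0.8480) = 32.0°.
Dip direction = atan2(0.264, -0.218) = 130° (azimuth of n's horizontal projection).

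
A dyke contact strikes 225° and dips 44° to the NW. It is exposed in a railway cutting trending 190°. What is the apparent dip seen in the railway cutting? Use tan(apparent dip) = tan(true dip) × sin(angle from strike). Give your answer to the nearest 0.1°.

29.0°

The strike is 225° and the section trends 190°; the acute angle between them is β = 35°.
tan(apparent dip) = tan 44° · sin 35° = 0.5539
α = arctan(0.5539) = 28.98°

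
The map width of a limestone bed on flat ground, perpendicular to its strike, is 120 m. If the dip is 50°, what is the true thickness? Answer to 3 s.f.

True thickness t = w · sin(dip) = 120 × sin 50°
t = 120 × 0.7660 = 91.925 m

91.9 m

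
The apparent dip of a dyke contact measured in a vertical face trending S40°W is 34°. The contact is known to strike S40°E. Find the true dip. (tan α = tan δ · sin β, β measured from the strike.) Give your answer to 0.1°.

34.4°

The section is 80° from the strike.
tan(true dip) = tan 34° / sin 80° = 0.6849
true dip = arctan 0.6849 = 34.41°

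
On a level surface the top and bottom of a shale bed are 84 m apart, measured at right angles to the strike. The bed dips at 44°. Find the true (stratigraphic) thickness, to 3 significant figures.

True thickness t = w · sin(dip) = 84 × sin 44°
t = 84 × 0.6947 = 58.351 m

58.4 m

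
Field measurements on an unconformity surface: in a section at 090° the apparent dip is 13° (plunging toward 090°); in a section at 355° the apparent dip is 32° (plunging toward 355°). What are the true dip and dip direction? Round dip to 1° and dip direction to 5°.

true dip 35°, dip direction 020°

Represent each trace as a vector plunging at its apparent dip toward its trend (east-north-up frame): v₁ = (0.974, 0.000, -0.225), v₂ = (-0.074, 0.845, -0.530).
The plane normal is n = v₁ × v₂ ∝ (0.190, 0.533, 0.823).
True dip = arccos(n_z / |n|) = arccos(0.8241) = 34.5°.
Dip direction = azimuth of (n_x, n_y) = atan2(0.190, 0.533) = 20°.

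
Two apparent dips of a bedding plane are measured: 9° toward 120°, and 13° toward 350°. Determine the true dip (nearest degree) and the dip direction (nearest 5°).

Represent each trace as a vector plunging at its apparent dip toward its trend (east-north-up frame): v₁ = (0.855, -0.494, -0.156), v₂ = (-0.169, 0.960, -0.225).
n = v₁ × v₂ = (0.261, 0.219, 0.737) (taken with n_z > 0).
True dip = arccos(n_z / |n|) = arccos(0.9077) = 24.8°.
Dip direction = azimuth of (n_x, n_y) = atan2(0.261, 0.219) = 50°.

true dip 25°, dip direction 050°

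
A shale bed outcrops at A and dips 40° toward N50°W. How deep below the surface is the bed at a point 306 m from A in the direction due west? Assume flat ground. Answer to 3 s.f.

The hole lies 40° from the dip direction, so the down-dip offset is 306 × cos 40° = 234.41 m.
Depth = down-dip offset × tan(dip) = 234.41 × tan 40° = 234.41 × 0.8391
Depth = 196.69 m

197 m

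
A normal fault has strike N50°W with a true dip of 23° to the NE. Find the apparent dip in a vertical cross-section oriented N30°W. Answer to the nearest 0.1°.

8.3°

The section lies 20° from the strike.
tan(apparent dip) = tan 23° · sin 20° = 0.1452
α = arctan(0.1452) = 8.26°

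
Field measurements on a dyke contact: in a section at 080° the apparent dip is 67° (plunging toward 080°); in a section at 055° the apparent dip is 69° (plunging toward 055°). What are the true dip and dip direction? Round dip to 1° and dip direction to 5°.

true dip 69°, dip direction 055°

Each apparent-dip line lies in the plane. As unit vectors (x east, y north, z up), v₁ plunges 67°→080° and v₂ plunges 69°→055°.
The plane normal is n = v₁ × v₂ ∝ (0.126, 0.089, 0.059).
tan δ = √(n_x²+n_y²)/n_z = 0.154/0.059, so δ = 69.0°.
The horizontal component of n points toward azimuth atan2(n_x, n_y) = 55°, the dip direction.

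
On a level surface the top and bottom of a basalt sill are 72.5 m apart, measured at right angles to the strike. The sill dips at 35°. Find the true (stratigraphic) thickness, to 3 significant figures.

True thickness t = w · sin(dip) = 72.5 × sin 35°
t = 72.5 × 0.5736 = 41.584 m

41.6 m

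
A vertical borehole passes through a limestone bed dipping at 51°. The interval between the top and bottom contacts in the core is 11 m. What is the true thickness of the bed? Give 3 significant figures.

6.92 m

True thickness t = h · cos(dip) = 11 × cos 51°
t = 11 × 0.6293 = 6.923 m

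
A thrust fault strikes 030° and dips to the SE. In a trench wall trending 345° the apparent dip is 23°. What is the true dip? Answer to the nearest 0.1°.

The section is 45° from the strike.
tan δ = tan α / sin β = tan 23° / sin 45° = 0.4245 / 0.7071 = 0.6003
true dip = arctan 0.6003 = 30.98°

31.0°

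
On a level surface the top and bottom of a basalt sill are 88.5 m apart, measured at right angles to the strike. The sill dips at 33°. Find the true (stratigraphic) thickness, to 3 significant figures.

48.2 m

True thickness t = w · sin(dip) = 88.5 × sin 33°
t = 88.5 × 0.5446 = 48.201 m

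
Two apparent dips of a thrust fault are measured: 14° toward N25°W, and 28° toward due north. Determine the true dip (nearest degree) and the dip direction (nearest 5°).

Represent each trace as a vector plunging at its apparent dip toward its trend (east-north-up frame): v₁ = (-0.410, 0.879, -0.242), v₂ = (0.000, 0.883, -0.469).
The plane normal is n = v₁ × v₂ ∝ (0.199, 0.193, 0.362).
Dip δ = arctan(|n_h|/n_z) = arctan(0.277/0.362) = 37.4°.
Dip direction = azimuth of (n_x, n_y) = atan2(0.199, 0.193) = 46°.

true dip 37°, dip direction 045°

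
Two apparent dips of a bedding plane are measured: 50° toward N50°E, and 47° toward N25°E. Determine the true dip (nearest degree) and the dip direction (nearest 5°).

Each apparent-dip line lies in the plane. As unit vectors (x east, y north, z up), v₁ plunges 50°→N50°E and v₂ plunges 47°→N25°E.
Cross product v₁ × v₂ gives the pole to the plane: n ∝ (0.171, 0.139, 0.185).
Dip δ = arctan(|n_h|/n_z) = arctan(0.221/0.185) = 50.0°.
Dip direction = azimuth of (n_x, n_y) = atan2(0.171, 0.139) = 51°.

true dip 50°, dip direction 050°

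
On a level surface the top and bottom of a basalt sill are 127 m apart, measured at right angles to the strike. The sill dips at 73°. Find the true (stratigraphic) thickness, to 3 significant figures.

True thickness t = w · sin(dip) = 127 × sin 73°
t = 127 × 0.9563 = 121.451 m

121 m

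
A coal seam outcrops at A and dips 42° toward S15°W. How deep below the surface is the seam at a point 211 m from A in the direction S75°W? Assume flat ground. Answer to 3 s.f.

The hole lies 60° from the dip direction, so the down-dip offset is 211 × cos 60° = 105.50 m.
Depth = down-dip offset × tan(dip) = 105.50 × tan 42° = 105.50 × 0.9004
Depth = 94.99 m

95.0 m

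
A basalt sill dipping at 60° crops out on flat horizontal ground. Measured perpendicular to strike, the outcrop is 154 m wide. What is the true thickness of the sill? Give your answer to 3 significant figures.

True thickness t = w · sin(dip) = 154 × sin 60°
t = 154 × 0.8660 = 133.368 m

133 m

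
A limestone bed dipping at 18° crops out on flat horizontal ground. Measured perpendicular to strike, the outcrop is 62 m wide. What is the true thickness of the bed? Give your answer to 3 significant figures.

19.2 m

True thickness t = w · sin(dip) = 62 × sin 18°
t = 62 × 0.3090 = 19.159 m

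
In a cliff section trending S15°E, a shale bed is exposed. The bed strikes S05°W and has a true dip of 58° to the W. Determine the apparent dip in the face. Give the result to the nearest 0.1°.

28.7°

The section lies 20° from the strike.
tan α = tan 58° × sin 20° = 1.6003 × 0.3420 = 0.5473
α = arctan(0.5473) = 28.69°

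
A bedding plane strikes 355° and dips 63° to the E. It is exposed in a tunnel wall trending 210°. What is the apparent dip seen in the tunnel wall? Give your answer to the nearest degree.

48°

The section lies 35° from the strike.
tan(apparent dip) = tan 63° · sin 35° = 1.1257
apparent dip = arctan 1.1257 = 48.38°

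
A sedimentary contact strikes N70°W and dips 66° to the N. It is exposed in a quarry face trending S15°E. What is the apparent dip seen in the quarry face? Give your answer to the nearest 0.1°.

61.5°

The strike is N70°W and the section trends S15°E; the acute angle between them is β = 55°.
tan α = tan 66° × sin 55° = 2.2460 × 0.8192 = 1.8398
apparent dip = arctan 1.8398 = 61.47°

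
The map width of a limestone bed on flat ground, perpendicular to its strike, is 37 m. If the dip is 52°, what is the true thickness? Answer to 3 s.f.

29.2 m

True thickness t = w · sin(dip) = 37 × sin 52°
t = 37 × 0.7880 = 29.156 m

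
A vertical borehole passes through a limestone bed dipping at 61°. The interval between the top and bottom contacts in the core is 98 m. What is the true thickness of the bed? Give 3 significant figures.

True thickness t = h · cos(dip) = 98 × cos 61°
t = 98 × 0.4848 = 47.511 m

47.5 m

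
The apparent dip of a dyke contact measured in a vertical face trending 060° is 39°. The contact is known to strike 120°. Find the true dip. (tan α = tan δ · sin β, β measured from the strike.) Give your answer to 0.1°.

The section is 60° from the strike.
tan δ = tan α / sin β = tan 39° / sin 60° = 0.8098 / 0.8660 = 0.9351
δ = arctan(0.9351) = 43.08°

43.1°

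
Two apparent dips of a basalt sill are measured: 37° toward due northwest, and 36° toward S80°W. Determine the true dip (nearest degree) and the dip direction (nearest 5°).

Represent each trace as a vector plunging at its apparent dip toward its trend (east-north-up frame): v₁ = (-0.565, 0.565, -0.602), v₂ = (-0.797, -0.140, -0.588).
Cross product v₁ × v₂ gives the pole to the plane: n ∝ (-0.416, 0.148, 0.529).
tan δ = √(n_x²+n_y²)/n_z = 0.442/0.529, so δ = 39.9°.
The horizontal component of n points toward azimuth atan2(n_x, n_y) = 290°, the dip direction.

true dip 40°, dip direction 290°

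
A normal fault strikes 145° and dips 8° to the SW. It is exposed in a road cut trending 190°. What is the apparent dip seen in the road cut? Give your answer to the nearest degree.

6°

The section lies 45° from the strike.
tan(apparent dip) = tan 8° · sin 45° = 0.0994
α = arctan(0.0994) = 5.68°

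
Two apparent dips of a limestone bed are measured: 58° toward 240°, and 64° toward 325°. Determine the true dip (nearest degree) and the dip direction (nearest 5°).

true dip 68°, dip direction 290°

Represent each trace as a vector plunging at its apparent dip toward its trend (east-north-up frame): v₁ = (-0.459, -0.265, -0.848), v₂ = (-0.251, 0.359, -0.899).
The plane normal is n = v₁ × v₂ ∝ (-0.543, 0.199, 0.231).
Dip δ = arctan(|n_h|/n_z) = arctan(0.578/0.231) = 68.2°.
Dip direction = atan2(-0.543, 0.199) = 290° (azimuth of n's horizontal projection).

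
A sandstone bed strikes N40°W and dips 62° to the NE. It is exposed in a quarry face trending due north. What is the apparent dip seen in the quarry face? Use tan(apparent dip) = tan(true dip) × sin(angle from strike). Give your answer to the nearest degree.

50°

Angle between strike (N40°W) and section (due north): β = 40°.
tan α = tan 62° × sin 40° = 1.8807 × 0.6428 = 1.2089
apparent dip = arctan 1.2089 = 50.40°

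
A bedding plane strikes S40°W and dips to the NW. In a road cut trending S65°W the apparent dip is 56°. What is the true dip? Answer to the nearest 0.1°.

β = acute angle between strike S40°W and section S65°W = 25°.
tan(true dip) = tan 56° / sin 25° = 3.5080
true dip = arctan 3.5080 = 74.09°

74.1°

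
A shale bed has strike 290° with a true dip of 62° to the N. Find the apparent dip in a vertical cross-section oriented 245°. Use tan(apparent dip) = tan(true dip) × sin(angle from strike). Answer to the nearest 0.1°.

53.1°

Angle between strike (290°) and section (245°): β = 45°.
tan α = tan 62° × sin 45° = 1.8807 × 0.7071 = 1.3299
apparent dip = arctan 1.3299 = 53.06°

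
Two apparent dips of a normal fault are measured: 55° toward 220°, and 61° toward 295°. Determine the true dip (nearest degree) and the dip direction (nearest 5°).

Represent each trace as a vector plunging at its apparent dip toward its trend (east-north-up frame): v₁ = (-0.369, -0.439, -0.819), v₂ = (-0.439, 0.205, -0.875).
Cross product v₁ × v₂ gives the pole to the plane: n ∝ (-0.552, -0.037, 0.269).
Dip δ = arctan(|n_h|/n_z) = arctan(0.553/0.269) = 64.1°.
The horizontal component of n points toward azimuth atan2(n_x, n_y) = 266°, the dip direction.

true dip 64°, dip direction 265°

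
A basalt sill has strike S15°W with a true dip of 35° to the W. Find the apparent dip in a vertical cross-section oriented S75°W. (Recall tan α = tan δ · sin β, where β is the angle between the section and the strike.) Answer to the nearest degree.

31°

The strike is S15°W and the section trends S75°W; the acute angle between them is β = 60°.
tan α = tan 35° × sin 60° = 0.7002 × 0.8660 = 0.6064
α = arctan(0.6064) = 31.23°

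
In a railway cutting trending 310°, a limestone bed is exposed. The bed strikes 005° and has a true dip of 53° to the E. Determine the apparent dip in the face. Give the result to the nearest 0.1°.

The section lies 55° from the strike.
tan α = tan 53° × sin 55° = 1.3270 × 0.8192 = 1.0871
apparent dip = arctan 1.0871 = 47.39°

47.4°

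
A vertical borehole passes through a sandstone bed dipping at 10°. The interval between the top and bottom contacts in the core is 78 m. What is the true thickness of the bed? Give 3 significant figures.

True thickness t = h · cos(dip) = 78 × cos 10°
t = 78 × 0.9848 = 76.815 m

76.8 m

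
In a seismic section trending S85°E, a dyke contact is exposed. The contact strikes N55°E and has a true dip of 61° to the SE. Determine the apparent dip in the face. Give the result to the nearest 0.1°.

The section lies 40° from the strike.
tan(apparent dip) = tan 61° · sin 40° = 1.1596
apparent dip = arctan 1.1596 = 49.23°

49.2°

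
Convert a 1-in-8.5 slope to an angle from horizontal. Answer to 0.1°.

tan θ = 1/8.5 = 0.1176
θ = arctan(0.1176) = 6.71°

6.7°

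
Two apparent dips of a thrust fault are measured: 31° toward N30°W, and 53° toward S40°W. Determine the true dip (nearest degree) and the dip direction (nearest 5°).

Represent each trace as a vector plunging at its apparent dip toward its trend (east-north-up frame): v₁ = (-0.429, 0.742, -0.515), v₂ = (-0.387, -0.461, -0.799).
Cross product v₁ × v₂ gives the pole to the plane: n ∝ (-0.830, -0.143, 0.485).
tan δ = √(n_x²+n_y²)/n_z = 0.843/0.485, so δ = 60.1°.
Dip direction = atan2(-0.830, -0.143) = 260° (azimuth of n's horizontal projection).

true dip 60°, dip direction 260°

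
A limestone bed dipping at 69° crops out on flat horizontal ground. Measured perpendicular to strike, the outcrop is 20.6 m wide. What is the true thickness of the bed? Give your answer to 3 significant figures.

True thickness t = w · sin(dip) = 20.6 × sin 69°
t = 20.6 × 0.9336 = 19.232 m

19.2 m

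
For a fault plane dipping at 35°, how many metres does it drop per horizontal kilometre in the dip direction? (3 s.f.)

drop per km = 1000 × tan 35° = 1000 × 0.7002

700 m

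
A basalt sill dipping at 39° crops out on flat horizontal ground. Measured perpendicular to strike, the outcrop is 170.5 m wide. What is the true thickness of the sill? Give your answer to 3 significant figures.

107 m

True thickness t = w · sin(dip) = 170.5 × sin 39°
t = 170.5 × 0.6293 = 107.299 m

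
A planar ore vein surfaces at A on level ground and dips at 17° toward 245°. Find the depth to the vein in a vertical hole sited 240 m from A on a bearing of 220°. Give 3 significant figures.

The hole lies 25° from the dip direction, so the down-dip offset is 240 × cos 25° = 217.51 m.
Depth = down-dip offset × tan(dip) = 217.51 × tan 17° = 217.51 × 0.3057
Depth = 66.50 m

66.5 m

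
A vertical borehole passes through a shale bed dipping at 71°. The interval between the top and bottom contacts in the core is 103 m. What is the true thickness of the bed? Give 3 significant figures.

33.5 m

True thickness t = h · cos(dip) = 103 × cos 71°
t = 103 × 0.3256 = 33.534 m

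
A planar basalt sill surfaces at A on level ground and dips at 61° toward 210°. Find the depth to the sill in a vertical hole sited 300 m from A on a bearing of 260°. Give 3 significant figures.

The hole lies 50° from the dip direction, so the down-dip offset is 300 × cos 50° = 192.84 m.
Depth = down-dip offset × tan(dip) = 192.84 × tan 61° = 192.84 × 1.8040
Depth = 347.89 m

348 m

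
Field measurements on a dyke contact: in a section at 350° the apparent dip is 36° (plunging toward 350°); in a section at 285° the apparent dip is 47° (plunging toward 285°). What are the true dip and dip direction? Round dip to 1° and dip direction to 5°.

Each apparent-dip line lies in the plane. As unit vectors (x east, y north, z up), v₁ plunges 36°→350° and v₂ plunges 47°→285°.
n = v₁ × v₂ = (-0.479, 0.284, 0.500) (taken with n_z > 0).
Dip δ = arctan(|n_h|/n_z) = arctan(0.557/0.500) = 48.1°.
The horizontal component of n points toward azimuth atan2(n_x, n_y) = 301°, the dip direction.

true dip 48°, dip direction 300°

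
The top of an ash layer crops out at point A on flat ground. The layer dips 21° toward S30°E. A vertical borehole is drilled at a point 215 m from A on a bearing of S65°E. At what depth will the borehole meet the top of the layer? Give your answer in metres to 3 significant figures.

67.6 m

The hole lies 35° from the dip direction, so the down-dip offset is 215 × cos 35° = 176.12 m.
Depth = down-dip offset × tan(dip) = 176.12 × tan 21° = 176.12 × 0.3839
Depth = 67.61 m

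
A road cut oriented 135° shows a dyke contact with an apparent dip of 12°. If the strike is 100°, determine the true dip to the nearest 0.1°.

The section is 35° from the strike.
tan δ = tan α / sin β = tan 12° / sin 35° = 0.2126 / 0.5736 = 0.3706
δ = arctan(0.3706) = 20.33°

20.3°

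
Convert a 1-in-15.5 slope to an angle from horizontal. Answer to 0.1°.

3.7°

tan θ = 1/15.5 = 0.0645
θ = arctan(0.0645) = 3.69°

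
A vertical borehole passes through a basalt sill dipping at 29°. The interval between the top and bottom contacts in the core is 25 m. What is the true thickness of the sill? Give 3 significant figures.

21.9 m

True thickness t = h · cos(dip) = 25 × cos 29°
t = 25 × 0.8746 = 21.865 m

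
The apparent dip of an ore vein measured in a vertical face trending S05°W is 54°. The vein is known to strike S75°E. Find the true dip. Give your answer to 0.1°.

β = acute angle between strike S75°E and section S05°W = 80°.
tan(true dip) = tan 54° / sin 80° = 1.3976
true dip = arctan 1.3976 = 54.42°

54.4°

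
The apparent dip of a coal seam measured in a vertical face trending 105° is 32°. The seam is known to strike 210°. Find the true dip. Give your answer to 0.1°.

32.9°

The section is 75° from the strike.
tan δ = tan α / sin β = tan 32° / sin 75° = 0.6249 / 0.9659 = 0.6469
δ = arctan(0.6469) = 32.90°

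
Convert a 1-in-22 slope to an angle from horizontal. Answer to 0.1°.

2.6°

tan θ = 1/22 = 0.0455
θ = arctan(0.0455) = 2.60°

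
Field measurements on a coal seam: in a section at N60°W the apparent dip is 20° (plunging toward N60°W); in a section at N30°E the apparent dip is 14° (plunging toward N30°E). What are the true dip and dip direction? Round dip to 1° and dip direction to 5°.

The two traces are lines in the plane: v₁ = (sin 300°·cos 20°, cos 300°·cos 20°, −sin 20°), v₂ = (sin 30°·cos 14°, cos 30°·cos 14°, −sin 14°).
The plane normal is n = v₁ × v₂ ∝ (-0.174, 0.363, 0.912).
tan δ = √(n_x²+n_y²)/n_z = 0.402/0.912, so δ = 23.8°.
Dip direction = atan2(-0.174, 0.363) = 334° (azimuth of n's horizontal projection).

true dip 24°, dip direction 335°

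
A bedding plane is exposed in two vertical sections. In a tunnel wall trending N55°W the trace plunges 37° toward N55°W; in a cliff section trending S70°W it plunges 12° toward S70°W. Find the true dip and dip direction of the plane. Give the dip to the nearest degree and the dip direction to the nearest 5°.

Each apparent-dip line lies in the plane. As unit vectors (x east, y north, z up), v₁ plunges 37°→N55°W and v₂ plunges 12°→S70°W.
The plane normal is n = v₁ × v₂ ∝ (-0.297, 0.417, 0.640).
tan δ = √(n_x²+n_y²)/n_z = 0.512/0.640, so δ = 38.7°.
Dip direction = atan2(-0.297, 0.417) = 325° (azimuth of n's horizontal projection).

true dip 39°, dip direction 325°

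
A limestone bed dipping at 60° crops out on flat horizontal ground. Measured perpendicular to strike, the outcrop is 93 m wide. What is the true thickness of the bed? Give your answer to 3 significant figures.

True thickness t = w · sin(dip) = 93 × sin 60°
t = 93 × 0.8660 = 80.540 m

80.5 m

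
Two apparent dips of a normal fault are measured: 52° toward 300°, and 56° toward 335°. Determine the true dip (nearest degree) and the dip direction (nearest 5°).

true dip 56°, dip direction 330°

Represent each trace as a vector plunging at its apparent dip toward its trend (east-north-up frame): v₁ = (-0.533, 0.308, -0.788), v₂ = (-0.236, 0.507, -0.829).
n = v₁ × v₂ = (-0.144, 0.256, 0.197) (taken with n_z > 0).
Dip δ = arctan(|n_h|/n_z) = arctan(0.294/0.197) = 56.1°.
Dip direction = atan2(-0.144, 0.256) = 331° (azimuth of n's horizontal projection).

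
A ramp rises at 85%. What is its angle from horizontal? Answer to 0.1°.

tan θ = 85/100 = 0.8500
θ = arctan(0.8500) = 40.36°

40.4°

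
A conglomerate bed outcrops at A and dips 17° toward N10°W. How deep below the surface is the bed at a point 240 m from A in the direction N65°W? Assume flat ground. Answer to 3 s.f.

The hole lies 55° from the dip direction, so the down-dip offset is 240 × cos 55° = 137.66 m.
Depth = down-dip offset × tan(dip) = 137.66 × tan 17° = 137.66 × 0.3057
Depth = 42.09 m

42.1 m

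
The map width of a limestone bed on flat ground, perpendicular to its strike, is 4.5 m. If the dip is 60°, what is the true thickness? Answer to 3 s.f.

3.90 m

True thickness t = w · sin(dip) = 4.5 × sin 60°
t = 4.5 × 0.8660 = 3.897 m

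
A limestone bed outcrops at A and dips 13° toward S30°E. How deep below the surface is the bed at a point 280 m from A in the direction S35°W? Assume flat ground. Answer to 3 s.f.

The hole lies 65° from the dip direction, so the down-dip offset is 280 × cos 65° = 118.33 m.
Depth = down-dip offset × tan(dip) = 118.33 × tan 13° = 118.33 × 0.2309
Depth = 27.32 m

27.3 m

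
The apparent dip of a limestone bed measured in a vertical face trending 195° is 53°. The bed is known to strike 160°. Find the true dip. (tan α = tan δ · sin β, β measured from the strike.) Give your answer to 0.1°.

66.6°

The section is 35° from the strike.
tan(true dip) = tan 53° / sin 35° = 2.3136
true dip = arctan 2.3136 = 66.62°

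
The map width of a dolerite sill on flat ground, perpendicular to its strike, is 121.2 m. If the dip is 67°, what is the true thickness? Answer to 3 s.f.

112 m

True thickness t = w · sin(dip) = 121.2 × sin 67°
t = 121.2 × 0.9205 = 111.565 m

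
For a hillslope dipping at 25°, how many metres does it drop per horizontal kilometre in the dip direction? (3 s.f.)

drop per km = 1000 × tan 25° = 1000 × 0.4663

466 m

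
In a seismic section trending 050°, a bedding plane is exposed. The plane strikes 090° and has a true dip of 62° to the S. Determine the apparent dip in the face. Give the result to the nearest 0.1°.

50.4°

The strike is 090° and the section trends 050°; the acute angle between them is β = 40°.
tan(apparent dip) = tan 62° · sin 40° = 1.2089
apparent dip = arctan 1.2089 = 50.40°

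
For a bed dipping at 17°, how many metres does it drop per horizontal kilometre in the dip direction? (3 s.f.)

306 m

drop per km = 1000 × tan 17° = 1000 × 0.3057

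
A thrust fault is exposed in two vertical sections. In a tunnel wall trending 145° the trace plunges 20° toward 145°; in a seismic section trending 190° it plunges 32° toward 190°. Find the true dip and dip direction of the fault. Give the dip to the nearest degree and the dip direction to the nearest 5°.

Represent each trace as a vector plunging at its apparent dip toward its trend (east-north-up frame): v₁ = (0.539, -0.770, -0.342), v₂ = (-0.147, -0.835, -0.530).
Cross product v₁ × v₂ gives the pole to the plane: n ∝ (-0.122, -0.336, 0.563).
True dip = arccos(n_z / |n|) = arccos(0.8444) = 32.4°.
Dip direction = azimuth of (n_x, n_y) = atan2(-0.122, -0.336) = 200°.

true dip 32°, dip direction 200°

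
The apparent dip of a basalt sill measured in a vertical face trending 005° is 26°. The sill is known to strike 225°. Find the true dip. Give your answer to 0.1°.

β = acute angle between strike 225° and section 005° = 40°.
tan δ = tan α / sin β = tan 26° / sin 40° = 0.4877 / 0.6428 = 0.7588
true dip = arctan 0.7588 = 37.19°

37.2°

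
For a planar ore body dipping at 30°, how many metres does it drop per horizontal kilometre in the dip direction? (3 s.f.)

drop per km = 1000 × tan 30° = 1000 × 0.5774

577 m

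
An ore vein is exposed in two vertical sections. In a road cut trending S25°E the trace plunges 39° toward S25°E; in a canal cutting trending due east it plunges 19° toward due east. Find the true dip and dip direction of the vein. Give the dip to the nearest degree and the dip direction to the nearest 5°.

Represent each trace as a vector plunging at its apparent dip toward its trend (east-north-up frame): v₁ = (0.328, -0.704, -0.629), v₂ = (0.946, 0.000, -0.326).
The plane normal is n = v₁ × v₂ ∝ (0.229, -0.488, 0.666).
Dip δ = arctan(|n_h|/n_z) = arctan(0.539/0.666) = 39.0°.
The horizontal component of n points toward azimuth atan2(n_x, n_y) = 155°, the dip direction.

true dip 39°, dip direction 155°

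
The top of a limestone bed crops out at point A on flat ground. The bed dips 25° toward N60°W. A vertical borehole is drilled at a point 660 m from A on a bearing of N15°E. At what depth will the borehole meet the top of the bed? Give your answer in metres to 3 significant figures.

79.7 m

The hole lies 75° from the dip direction, so the down-dip offset is 660 × cos 75° = 170.82 m.
Depth = down-dip offset × tan(dip) = 170.82 × tan 25° = 170.82 × 0.4663
Depth = 79.65 m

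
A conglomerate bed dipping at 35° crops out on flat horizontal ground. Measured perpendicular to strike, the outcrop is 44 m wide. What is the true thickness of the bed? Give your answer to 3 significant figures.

25.2 m

True thickness t = w · sin(dip) = 44 × sin 35°
t = 44 × 0.5736 = 25.237 m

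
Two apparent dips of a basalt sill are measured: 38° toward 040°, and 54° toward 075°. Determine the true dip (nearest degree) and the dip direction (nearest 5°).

true dip 56°, dip direction 100°

The two traces are lines in the plane: v₁ = (sin 40°·cos 38°, cos 40°·cos 38°, −sin 38°), v₂ = (sin 75°·cos 54°, cos 75°·cos 54°, −sin 54°).
Cross product v₁ × v₂ gives the pole to the plane: n ∝ (0.395, -0.060, 0.266).
Dip δ = arctan(|n_h|/n_z) = arctan(0.399/0.266) = 56.4°.
Dip direction = azimuth of (n_x, n_y) = atan2(0.395, -0.060) = 99°.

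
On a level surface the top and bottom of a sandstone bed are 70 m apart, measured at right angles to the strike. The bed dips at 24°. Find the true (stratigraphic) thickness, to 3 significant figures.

True thickness t = w · sin(dip) = 70 × sin 24°
t = 70 × 0.4067 = 28.472 m

28.5 m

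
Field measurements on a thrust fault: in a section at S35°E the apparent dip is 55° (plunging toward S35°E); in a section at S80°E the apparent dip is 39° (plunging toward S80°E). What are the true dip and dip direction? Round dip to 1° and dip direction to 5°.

The two traces are lines in the plane: v₁ = (sin 145°·cos 55°, cos 145°·cos 55°, −sin 55°), v₂ = (sin 100°·cos 39°, cos 100°·cos 39°, −sin 39°).
Cross product v₁ × v₂ gives the pole to the plane: n ∝ (0.185, -0.420, 0.315).
tan δ = √(n_x²+n_y²)/n_z = 0.459/0.315, so δ = 55.5°.
Dip direction = atan2(0.185, -0.420) = 156° (azimuth of n's horizontal projection).

true dip 56°, dip direction 155°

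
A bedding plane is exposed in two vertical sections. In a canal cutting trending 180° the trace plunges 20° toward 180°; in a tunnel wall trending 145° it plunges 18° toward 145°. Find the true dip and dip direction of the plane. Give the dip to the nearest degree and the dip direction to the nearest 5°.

true dip 20°, dip direction 175°

Represent each trace as a vector plunging at its apparent dip toward its trend (east-north-up frame): v₁ = (0.000, -0.940, -0.342), v₂ = (0.546, -0.779, -0.309).
n = v₁ × v₂ = (0.024, -0.187, 0.513) (taken with n_z > 0).
True dip = arccos(n_z / |n|) = arccos(0.9388) = 20.2°.
The horizontal component of n points toward azimuth atan2(n_x, n_y) = 173°, the dip direction.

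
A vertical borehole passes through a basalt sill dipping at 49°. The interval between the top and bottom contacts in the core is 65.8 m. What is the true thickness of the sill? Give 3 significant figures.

43.2 m

True thickness t = h · cos(dip) = 65.8 × cos 49°
t = 65.8 × 0.6561 = 43.169 m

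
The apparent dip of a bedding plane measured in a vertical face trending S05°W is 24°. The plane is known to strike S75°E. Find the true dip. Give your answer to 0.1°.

The section is 80° from the strike.
tan δ = tan α / sin β = tan 24° / sin 80° = 0.4452 / 0.9848 = 0.4521
δ = arctan(0.4521) = 24.33°

24.3°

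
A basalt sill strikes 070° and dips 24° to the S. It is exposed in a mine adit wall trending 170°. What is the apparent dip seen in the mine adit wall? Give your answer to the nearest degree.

24°

The section lies 80° from the strike.
tan α = tan 24° × sin 80° = 0.4452 × 0.9848 = 0.4385
α = arctan(0.4385) = 23.68°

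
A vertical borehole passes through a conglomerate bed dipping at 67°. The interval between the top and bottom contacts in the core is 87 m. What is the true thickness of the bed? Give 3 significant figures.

34.0 m

True thickness t = h · cos(dip) = 87 × cos 67°
t = 87 × 0.3907 = 33.994 m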